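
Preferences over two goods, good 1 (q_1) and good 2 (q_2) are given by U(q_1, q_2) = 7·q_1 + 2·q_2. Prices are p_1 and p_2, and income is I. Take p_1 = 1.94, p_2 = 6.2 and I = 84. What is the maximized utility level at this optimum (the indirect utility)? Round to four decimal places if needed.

Perfect substitutes: compare marginal utility per dollar. 7/p_1 vs 2/p_2 → 3.6082 vs 0.3226.
q_1 gives more utility per dollar, so spend all income on q_1: q_1* = I/p_1, q_2* = 0.
Numerically: q_1* = 43.299, q_2* = 0.
Utility at the optimum: U(43.299, 0) = 303.0928.

V = 303.0928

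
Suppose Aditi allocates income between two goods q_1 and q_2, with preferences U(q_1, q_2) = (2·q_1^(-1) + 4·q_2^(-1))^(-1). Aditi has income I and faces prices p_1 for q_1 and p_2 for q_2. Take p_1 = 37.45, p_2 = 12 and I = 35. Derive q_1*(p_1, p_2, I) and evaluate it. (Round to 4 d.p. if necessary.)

q_1* = 0.5191

MRS = MU_q_1/MU_q_2 = (1/2)·(q_2/q_1)^(2). Set equal to p_1/p_2.
Solve for the ratio: q_2/q_1 = [2·p_1/p_2]^(0.5).
Substitute q_2 = (q_2/q_1)·q_1 into the budget: q_1* = I/(p_1 + p_2·(q_2/q_1)).
Numerically q_2/q_1 = 2.498333, so q_1* = 35/(37.45 + 12·2.498333) = 0.5191.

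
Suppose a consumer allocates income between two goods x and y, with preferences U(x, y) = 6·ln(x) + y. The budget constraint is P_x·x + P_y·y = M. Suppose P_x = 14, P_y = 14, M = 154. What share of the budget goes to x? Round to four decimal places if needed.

Set MRS = P_x/P_y: (6/x)/1 = P_x/P_y.
So x*(P_x,P_y) = 6·P_y/P_x, independent of income; and y* = (M − 6·P_y)/P_y.
At the given prices: x* = 6·14/14 = 6, and y* = 5.
Expenditure on x: 14·6 = 84; share = 0.5455.

share on x = 0.5455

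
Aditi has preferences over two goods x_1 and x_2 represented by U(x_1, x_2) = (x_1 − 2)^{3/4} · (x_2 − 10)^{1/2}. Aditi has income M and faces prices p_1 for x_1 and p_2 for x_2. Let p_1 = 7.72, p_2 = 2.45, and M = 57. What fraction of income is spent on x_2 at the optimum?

MRS = (3/2)·(x_2−10)/(x_1−2). Tangency with p_1/p_2 gives x_2−10 = (2/3)·(p_1/p_2)·(x_1−2).
Substituting into the budget: x_1* = 2 + 0.6·(M − 2·p_1 − 10·p_2)/p_1, and x_2* = 10 + 0.4·(…)/p_2.
Discretionary income = 57 − 2·7.72 − 10·2.45 = 17.06; x_1* = 2 + 0.6·17.06/7.72 = 3.3259; x_2* = 10 + 0.4·17.06/2.45 = 12.7853.
Expenditure on x_2: 2.45·12.7853 = 31.324; share = 0.5495.

share on x_2 = 0.5495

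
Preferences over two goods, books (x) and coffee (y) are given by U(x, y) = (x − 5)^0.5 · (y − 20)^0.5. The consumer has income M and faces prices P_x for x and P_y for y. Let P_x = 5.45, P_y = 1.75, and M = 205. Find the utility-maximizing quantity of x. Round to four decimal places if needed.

Let x' = x−5, y' = y−20. MRS = y'/x' = P_x/P_y.
After buying the subsistence bundle (5, 20), a share 0.5 of the remaining income goes to x: x* = 5 + 0.5·(M − 5P_x − 20P_y)/P_x.
Discretionary income = 205 − 5·5.45 − 20·1.75 = 142.75; x* = 5 + 0.5·142.75/5.45 = 18.0963.

x* = 18.0963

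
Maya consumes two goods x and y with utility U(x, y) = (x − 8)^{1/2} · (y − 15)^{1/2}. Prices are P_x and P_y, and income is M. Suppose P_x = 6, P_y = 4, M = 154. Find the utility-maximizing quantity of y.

y* = 20.75

This is Cobb-Douglas in (x−8, y−15): tangency gives 0.5·P_y·(y−15) = 0.5·P_x·(x−8).
Substituting into the budget: x* = 8 + 0.5·(M − 8·P_x − 15·P_y)/P_x, and y* = 15 + 0.5·(…)/P_y.
Discretionary income = 154 − 8·6 − 15·4 = 46; y* = 15 + 0.5·46/4 = 20.75.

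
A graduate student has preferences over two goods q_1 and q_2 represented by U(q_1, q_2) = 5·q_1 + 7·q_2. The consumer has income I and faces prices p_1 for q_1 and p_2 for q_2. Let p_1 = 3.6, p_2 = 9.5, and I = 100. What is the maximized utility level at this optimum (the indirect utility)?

V = 138.8889

Perfect substitutes: compare marginal utility per dollar. 5/p_1 vs 7/p_2 → 1.3889 vs 0.7368.
q_1 gives more utility per dollar, so spend all income on q_1: q_1* = I/p_1, q_2* = 0.
Numerically: q_1* = 27.7778, q_2* = 0.
Utility at the optimum: U(27.7778, 0) = 138.8889.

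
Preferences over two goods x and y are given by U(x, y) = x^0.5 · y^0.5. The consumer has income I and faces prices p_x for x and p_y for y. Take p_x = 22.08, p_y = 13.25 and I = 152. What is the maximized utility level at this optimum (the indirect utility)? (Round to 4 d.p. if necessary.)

V = 4.4433

MU_x/MU_y = (0.5·y)/(0.5·x); tangency sets this equal to p_x/p_y.
So 0.5·p_y·y = 0.5·p_x·x; combined with the budget, a share 0.5 of income goes to x.
Demand: x*(p_x,p_y,I) = 0.5·I/p_x and y* = 0.5·I/p_y.
At p_x=22.08, p_y=13.25, I=152: x* = 0.5·152/22.08 = 3.442, y* = 5.7358.
Utility at the optimum: U(3.442, 5.7358) = 4.4433.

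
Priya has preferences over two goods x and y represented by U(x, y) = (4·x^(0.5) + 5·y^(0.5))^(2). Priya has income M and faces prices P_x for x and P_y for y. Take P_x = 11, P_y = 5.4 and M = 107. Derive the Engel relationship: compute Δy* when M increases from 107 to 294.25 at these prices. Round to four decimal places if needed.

Δy* = 26.3859

MU_x ∝ 4·x^(-0.5), MU_y ∝ 5·y^(-0.5), so MRS = (4/5)·(y/x)^(0.5) = P_x/P_y.
Solve for the ratio: y/x = [(5/4)·P_x/P_y]^(2).
Substitute y = (y/x)·x into the budget: x* = M/(P_x + P_y·(y/x)).
Numerically y/x = 6.483625, so x* = 107/(11 + 5.4·6.483625) = 2.3255 and y* = 6.483625·2.3255 = 15.0777.
At M' = 294.25: y* = 41.4636. Change: 41.4636 − 15.0777 = 26.3859.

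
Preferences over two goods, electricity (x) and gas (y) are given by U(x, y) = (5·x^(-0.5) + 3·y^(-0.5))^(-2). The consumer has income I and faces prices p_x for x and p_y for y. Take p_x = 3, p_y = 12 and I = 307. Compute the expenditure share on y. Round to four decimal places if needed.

MRS = MU_x/MU_y = (5/3)·(y/x)^(1.5). Set equal to p_x/p_y.
Hence y/x = ((3/5)·p_x/p_y)^(1/(1.5)), i.e. raised to the 2/3 power.
Substitute y = (y/x)·x into the budget: x* = I/(p_x + p_y·(y/x)).
Numerically y/x = 0.282311, so x* = 307/(3 + 12·0.282311) = 48.0609 and y* = 0.282311·48.0609 = 13.5681.
Expenditure on y: 12·13.5681 = 162.8173; share = 0.5303.

share on y = 0.5303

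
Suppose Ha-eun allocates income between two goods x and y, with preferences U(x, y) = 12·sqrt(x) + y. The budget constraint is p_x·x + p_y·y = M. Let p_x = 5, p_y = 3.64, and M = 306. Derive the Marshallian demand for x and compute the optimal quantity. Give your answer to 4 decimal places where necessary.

x* = 19.0794

Thus x* = (6·p_y/p_x)² — independent of M — with the rest of income spent on y.
Plugging in: x* = (6·3.64/5)² = 19.0794.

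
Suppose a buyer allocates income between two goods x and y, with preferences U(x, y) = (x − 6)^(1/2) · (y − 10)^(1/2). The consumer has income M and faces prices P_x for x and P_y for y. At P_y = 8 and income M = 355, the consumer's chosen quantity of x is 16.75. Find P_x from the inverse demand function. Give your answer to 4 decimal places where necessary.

P_x = 10

MRS = (y−10)/(x−6). Tangency with P_x/P_y gives y−10 = (P_x/P_y)·(x−6).
Substituting into the budget: x* = 6 + 0.5·(M − 6·P_x − 10·P_y)/P_x, and y* = 10 + 0.5·(…)/P_y.
Set x* = 16.75 in the demand function and solve for P_x: P_x = 10.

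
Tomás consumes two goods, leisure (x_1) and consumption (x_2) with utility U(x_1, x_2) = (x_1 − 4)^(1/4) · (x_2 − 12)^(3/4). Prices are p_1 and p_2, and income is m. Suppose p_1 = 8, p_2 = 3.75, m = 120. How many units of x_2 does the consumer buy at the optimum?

x_2* = 20.6

Substituting into the budget: x_1* = 4 + 0.25·(m − 4·p_1 − 12·p_2)/p_1, and x_2* = 12 + 0.75·(…)/p_2.
Discretionary income = 120 − 4·8 − 12·3.75 = 43; x_2* = 12 + 0.75·43/3.75 = 20.6.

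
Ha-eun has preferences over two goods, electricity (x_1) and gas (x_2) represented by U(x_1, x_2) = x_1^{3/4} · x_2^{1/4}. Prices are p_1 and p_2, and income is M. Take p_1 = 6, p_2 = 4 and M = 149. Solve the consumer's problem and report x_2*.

Demand: x_1*(p_1,p_2,M) = 0.75·M/p_1 and x_2* = 0.25·M/p_2.
At p_1=6, p_2=4, M=149: x_2* = 0.25·149/4 = 9.3125.

x_2* = 9.3125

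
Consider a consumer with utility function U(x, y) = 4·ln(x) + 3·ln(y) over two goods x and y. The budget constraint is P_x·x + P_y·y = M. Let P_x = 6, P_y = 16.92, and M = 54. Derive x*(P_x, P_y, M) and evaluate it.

MU_x/MU_y = (4·y)/(3·x); tangency sets this equal to P_x/P_y.
Rearranging, P_y·y = (3/4)·P_x·x. Substituting into the budget gives P_x·x·(1 + (3/4)) = M.
Demand: x*(P_x,P_y,M) = 4/7·M/P_x and y* = 3/7·M/P_y.
At P_x=6, P_y=16.92, M=54: x* = 4/7·54/6 = 5.1429.

x* = 5.1429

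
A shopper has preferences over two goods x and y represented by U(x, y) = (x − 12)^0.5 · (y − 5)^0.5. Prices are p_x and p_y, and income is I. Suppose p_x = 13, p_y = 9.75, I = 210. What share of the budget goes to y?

Let x' = x−12, y' = y−5. MRS = y'/x' = p_x/p_y.
After buying the subsistence bundle (12, 5), a share 0.5 of the remaining income goes to x: x* = 12 + 0.5·(I − 12p_x − 5p_y)/p_x.
Discretionary income = 210 − 12·13 − 5·9.75 = 5.25; x* = 12 + 0.5·5.25/13 = 12.2019; y* = 5 + 0.5·5.25/9.75 = 5.2692.
Expenditure on y: 9.75·5.2692 = 51.375; share = 0.2446.

share on y = 0.2446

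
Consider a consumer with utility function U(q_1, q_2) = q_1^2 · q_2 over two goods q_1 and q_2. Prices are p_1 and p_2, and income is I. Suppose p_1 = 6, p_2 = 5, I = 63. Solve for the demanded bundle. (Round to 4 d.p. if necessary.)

MU_q_1/MU_q_2 = (2·q_2)/(q_1); tangency sets this equal to p_1/p_2.
Rearranging, p_2·q_2 = (1/2)·p_1·q_1. Substituting into the budget gives p_1·q_1·(1 + (1/2)) = I.
Demand: q_1*(p_1,p_2,I) = 2/3·I/p_1 and q_2* = 1/3·I/p_2.
At p_1=6, p_2=5, I=63: q_1* = 2/3·63/6 = 7, q_2* = 4.2.

q_1* = 7, q_2* = 4.2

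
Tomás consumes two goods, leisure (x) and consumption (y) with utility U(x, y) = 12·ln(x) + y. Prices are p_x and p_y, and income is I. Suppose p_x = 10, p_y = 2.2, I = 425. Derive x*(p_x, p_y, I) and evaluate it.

MU_x = 12/x, MU_y = 1. Tangency: 12/x = p_x/p_y.
So x*(p_x,p_y) = 12·p_y/p_x, independent of income; and y* = (I − 12·p_y)/p_y.
At the given prices: x* = 12·2.2/10 = 2.64.

x* = 2.64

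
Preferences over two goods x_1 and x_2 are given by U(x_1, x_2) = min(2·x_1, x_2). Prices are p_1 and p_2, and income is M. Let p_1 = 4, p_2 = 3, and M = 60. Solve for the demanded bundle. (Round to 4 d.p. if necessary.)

With perfect complements, no substitution: consume in ratio x_1:x_2 = 1:2.
Budget: p_1·x_1 + p_2·2·x_1 = M, so (p_1 + 2·p_2)·x_1 = M.
Demand: x_1*(p_1,p_2,M) = M/(p_1 + 2·p_2), x_2* = 2·M/(p_1 + 2·p_2).
Here 4 + 2·3 = 10, giving x_1* = 6 and x_2* = 12.

x_1* = 6, x_2* = 12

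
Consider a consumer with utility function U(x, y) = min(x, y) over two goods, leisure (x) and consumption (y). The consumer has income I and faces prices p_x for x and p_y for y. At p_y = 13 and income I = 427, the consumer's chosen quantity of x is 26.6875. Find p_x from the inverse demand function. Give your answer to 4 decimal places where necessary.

p_x = 3

Leontief preferences: the optimum is at the kink where x/1 = y/1, i.e. y = x.
Budget: p_x·x + p_y·x = I, so (p_x + p_y)·x = I.
Demand: x*(p_x,p_y,I) = I/(p_x + p_y), y* = I/(p_x + p_y).
Set x* = 26.6875 in the demand function and solve for p_x: p_x = 3.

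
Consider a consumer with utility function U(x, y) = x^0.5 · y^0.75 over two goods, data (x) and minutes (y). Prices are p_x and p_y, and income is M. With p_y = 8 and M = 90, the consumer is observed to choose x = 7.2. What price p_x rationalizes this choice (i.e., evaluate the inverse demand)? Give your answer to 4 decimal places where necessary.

p_x = 5

MU_x/MU_y = (0.5·y)/(0.75·x); tangency sets this equal to p_x/p_y.
Rearranging, p_y·y = (3/2)·p_x·x. Substituting into the budget gives p_x·x·(1 + (3/2)) = M.
Demand: x*(p_x,p_y,M) = 0.4·M/p_x and y* = 0.6·M/p_y.
Set x* = 7.2 in the demand function and solve for p_x: p_x = 5.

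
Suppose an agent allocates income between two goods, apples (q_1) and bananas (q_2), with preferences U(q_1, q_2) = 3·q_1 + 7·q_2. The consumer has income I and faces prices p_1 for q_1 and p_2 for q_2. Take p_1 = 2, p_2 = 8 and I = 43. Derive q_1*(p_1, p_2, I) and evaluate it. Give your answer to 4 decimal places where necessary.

q_1* = 21.5

Perfect substitutes: compare marginal utility per dollar. 3/p_1 vs 7/p_2 → 1.5 vs 0.875.
q_1 gives more utility per dollar, so spend all income on q_1: q_1* = I/p_1, q_2* = 0.
Numerically: q_1* = 21.5, q_2* = 0.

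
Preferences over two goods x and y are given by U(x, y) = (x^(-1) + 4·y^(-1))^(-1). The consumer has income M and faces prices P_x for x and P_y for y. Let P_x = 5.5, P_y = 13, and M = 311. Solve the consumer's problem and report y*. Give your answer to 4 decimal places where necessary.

y* = 18.0521

MU_x ∝ x^(-2), MU_y ∝ 4·y^(-2), so MRS = (1/4)·(y/x)^(2) = P_x/P_y.
Hence y/x = (4·P_x/P_y)^(1/(2)), i.e. raised to the 0.5 power.
Substitute y = (y/x)·x into the budget: x* = M/(P_x + P_y·(y/x)).
Numerically y/x = 1.300887, so x* = 311/(5.5 + 13·1.300887) = 13.8768 and y* = 1.300887·13.8768 = 18.0521.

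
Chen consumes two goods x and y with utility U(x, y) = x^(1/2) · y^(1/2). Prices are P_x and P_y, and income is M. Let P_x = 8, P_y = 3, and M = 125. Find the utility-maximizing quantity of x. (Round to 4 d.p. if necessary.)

x* = 7.8125

Tangency: MRS = y/x = P_x/P_y.
So 0.5·P_y·y = 0.5·P_x·x; combined with the budget, a share 0.5 of income goes to x.
Demand: x*(P_x,P_y,M) = 0.5·M/P_x and y* = 0.5·M/P_y.
At P_x=8, P_y=3, M=125: x* = 0.5·125/8 = 7.8125.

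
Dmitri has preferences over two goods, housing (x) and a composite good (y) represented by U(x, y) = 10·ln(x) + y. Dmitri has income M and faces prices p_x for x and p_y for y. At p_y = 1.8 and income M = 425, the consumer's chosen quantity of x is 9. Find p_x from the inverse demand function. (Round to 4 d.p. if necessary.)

p_x = 2

MU_x = 10/x, MU_y = 1. Tangency: 10/x = p_x/p_y.
So x*(p_x,p_y) = 10·p_y/p_x, independent of income; and y* = (M − 10·p_y)/p_y.
Set x* = 9 in the demand function and solve for p_x: p_x = 2.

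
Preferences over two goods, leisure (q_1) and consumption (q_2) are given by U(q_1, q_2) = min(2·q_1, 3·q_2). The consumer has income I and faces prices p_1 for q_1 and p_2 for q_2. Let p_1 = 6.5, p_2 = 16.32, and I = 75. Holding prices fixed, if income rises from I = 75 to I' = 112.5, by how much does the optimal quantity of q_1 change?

Leontief preferences: the optimum is at the kink where q_1/3 = q_2/2, i.e. q_2 = (2/3)·q_1.
Budget: p_1·q_1 + p_2·(2/3)·q_1 = I, so (3·p_1 + 2·p_2)·q_1 = 3·I.
Demand: q_1*(p_1,p_2,I) = 3·I/(3·p_1 + 2·p_2), q_2* = 2·I/(3·p_1 + 2·p_2).
Here 3·6.5 + 2·16.32 = 52.14, giving q_1* = 4.3153.
At I' = 112.5: q_1* = 6.473. Change: 6.473 − 4.3153 = 2.1577.

Δq_1* = 2.1577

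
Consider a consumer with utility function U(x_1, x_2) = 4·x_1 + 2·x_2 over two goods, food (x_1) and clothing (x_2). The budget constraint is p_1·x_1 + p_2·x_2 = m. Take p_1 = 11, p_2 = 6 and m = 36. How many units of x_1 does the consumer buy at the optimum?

x_1* = 3.2727

Linear utility — the consumer picks whichever good has higher MU/price: 4/11 = 0.3636 vs 2/6 = 0.3333.
x_1 gives more utility per dollar, so spend all income on x_1: x_1* = m/p_1, x_2* = 0.
Numerically: x_1* = 3.2727, x_2* = 0.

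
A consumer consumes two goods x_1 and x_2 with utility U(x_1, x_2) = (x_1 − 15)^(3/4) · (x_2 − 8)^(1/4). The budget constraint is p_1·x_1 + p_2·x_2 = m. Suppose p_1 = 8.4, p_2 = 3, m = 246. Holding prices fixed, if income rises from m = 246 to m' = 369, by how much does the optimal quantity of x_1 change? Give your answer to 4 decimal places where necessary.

Let x_1' = x_1−15, x_2' = x_2−8. MRS = 3·x_2'/x_1' = p_1/p_2.
Substituting into the budget: x_1* = 15 + 0.75·(m − 15·p_1 − 8·p_2)/p_1, and x_2* = 8 + 0.25·(…)/p_2.
Discretionary income = 246 − 15·8.4 − 8·3 = 96; x_1* = 15 + 0.75·96/8.4 = 23.5714.
At m' = 369: x_1* = 34.5536. Change: 34.5536 − 23.5714 = 10.9821.

Δx_1* = 10.9821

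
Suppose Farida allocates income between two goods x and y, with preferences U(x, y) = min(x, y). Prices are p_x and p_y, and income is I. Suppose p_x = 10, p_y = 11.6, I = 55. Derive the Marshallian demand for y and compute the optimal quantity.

y* = 2.5463

Leontief preferences: the optimum is at the kink where x/1 = y/1, i.e. y = x.
Budget: p_x·x + p_y·x = I, so (p_x + p_y)·x = I.
Demand: x*(p_x,p_y,I) = I/(p_x + p_y), y* = I/(p_x + p_y).
Here 10 + 11.6 = 21.6, giving y* = 2.5463.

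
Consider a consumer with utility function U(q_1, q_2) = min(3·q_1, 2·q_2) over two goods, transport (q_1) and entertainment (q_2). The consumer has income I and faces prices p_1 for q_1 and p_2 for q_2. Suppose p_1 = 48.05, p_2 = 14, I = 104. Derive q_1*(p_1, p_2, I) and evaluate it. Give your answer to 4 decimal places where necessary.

q_1* = 1.5062

Leontief preferences: the optimum is at the kink where q_1/2 = q_2/3, i.e. q_2 = (3/2)·q_1.
Budget: p_1·q_1 + p_2·(3/2)·q_1 = I, so (2·p_1 + 3·p_2)·q_1 = 2·I.
Demand: q_1*(p_1,p_2,I) = 2·I/(2·p_1 + 3·p_2), q_2* = 3·I/(2·p_1 + 3·p_2).
Here 2·48.05 + 3·14 = 138.1, giving q_1* = 1.5062.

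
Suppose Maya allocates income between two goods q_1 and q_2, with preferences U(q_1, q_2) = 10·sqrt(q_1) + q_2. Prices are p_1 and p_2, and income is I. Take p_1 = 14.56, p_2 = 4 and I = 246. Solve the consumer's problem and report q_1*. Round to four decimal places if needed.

Utility is quasi-linear in q_2; the FOC for q_1 is 5/√q_1 = p_1/p_2.
Thus q_1* = (5·p_2/p_1)² — independent of I — with the rest of income spent on q_2.
Plugging in: q_1* = (5·4/14.56)² = 1.8868.

q_1* = 1.8868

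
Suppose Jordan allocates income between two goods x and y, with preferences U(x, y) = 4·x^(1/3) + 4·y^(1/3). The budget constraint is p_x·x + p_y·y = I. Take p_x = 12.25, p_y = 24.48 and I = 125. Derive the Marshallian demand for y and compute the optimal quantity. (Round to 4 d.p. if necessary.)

From the CES first-order condition, (y/x)^(2/3) = p_x/p_y.
Hence y/x = (p_x/p_y)^(1/(2/3)), i.e. raised to the 1.5 power.
Substitute y = (y/x)·x into the budget: x* = I/(p_x + p_y·(y/x)).
Numerically y/x = 0.353987, so x* = 125/(12.25 + 24.48·0.353987) = 5.9764 and y* = 0.353987·5.9764 = 2.1156.

y* = 2.1156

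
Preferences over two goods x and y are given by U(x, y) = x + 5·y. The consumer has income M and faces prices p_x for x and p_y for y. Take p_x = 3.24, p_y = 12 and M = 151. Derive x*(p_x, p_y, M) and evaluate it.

Numerically: x* = 0, y* = 12.5833.

x* = 0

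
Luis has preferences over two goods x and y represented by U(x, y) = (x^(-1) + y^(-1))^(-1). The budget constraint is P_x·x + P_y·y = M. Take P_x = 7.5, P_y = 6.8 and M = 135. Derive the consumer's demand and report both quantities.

x* = 9.2204, y* = 9.6834

MRS = MU_x/MU_y = (y/x)^(2). Set equal to P_x/P_y.
Solve for the ratio: y/x = [P_x/P_y]^(0.5).
With the ratio pinned down, the budget gives x* = M/(P_x + P_y·(y/x)) and y* = (y/x)·x*.
Numerically y/x = 1.05021, so x* = 135/(7.5 + 6.8·1.05021) = 9.2204 and y* = 1.05021·9.2204 = 9.6834.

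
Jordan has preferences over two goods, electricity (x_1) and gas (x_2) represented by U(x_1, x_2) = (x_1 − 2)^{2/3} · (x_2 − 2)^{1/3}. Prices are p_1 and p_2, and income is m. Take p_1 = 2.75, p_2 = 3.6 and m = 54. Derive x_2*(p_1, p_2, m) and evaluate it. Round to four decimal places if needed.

x_2* = 5.8241

MRS = 2·(x_2−2)/(x_1−2). Tangency with p_1/p_2 gives x_2−2 = (1/2)·(p_1/p_2)·(x_1−2).
Substituting into the budget: x_1* = 2 + 2/3·(m − 2·p_1 − 2·p_2)/p_1, and x_2* = 2 + 1/3·(…)/p_2.
Discretionary income = 54 − 2·2.75 − 2·3.6 = 41.3; x_2* = 2 + 1/3·41.3/3.6 = 5.8241.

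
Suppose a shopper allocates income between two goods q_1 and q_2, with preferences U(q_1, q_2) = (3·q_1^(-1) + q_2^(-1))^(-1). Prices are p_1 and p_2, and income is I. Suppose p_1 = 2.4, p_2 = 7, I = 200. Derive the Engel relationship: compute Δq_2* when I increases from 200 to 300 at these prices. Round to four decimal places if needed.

Numerically q_2/q_1 = 0.338062, so q_1* = 200/(2.4 + 7·0.338062) = 41.9601 and q_2* = 0.338062·41.9601 = 14.1851.
At I' = 300: q_2* = 21.2777. Change: 21.2777 − 14.1851 = 7.0926.

Δq_2* = 7.0926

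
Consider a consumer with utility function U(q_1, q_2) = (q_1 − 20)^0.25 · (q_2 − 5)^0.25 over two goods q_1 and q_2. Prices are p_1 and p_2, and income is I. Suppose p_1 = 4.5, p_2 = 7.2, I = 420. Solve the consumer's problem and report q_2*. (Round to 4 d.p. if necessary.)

MRS = (q_2−5)/(q_1−20). Tangency with p_1/p_2 gives q_2−5 = (p_1/p_2)·(q_1−20).
Substituting into the budget: q_1* = 20 + 0.5·(I − 20·p_1 − 5·p_2)/p_1, and q_2* = 5 + 0.5·(…)/p_2.
Discretionary income = 420 − 20·4.5 − 5·7.2 = 294; q_2* = 5 + 0.5·294/7.2 = 25.4167.

q_2* = 25.4167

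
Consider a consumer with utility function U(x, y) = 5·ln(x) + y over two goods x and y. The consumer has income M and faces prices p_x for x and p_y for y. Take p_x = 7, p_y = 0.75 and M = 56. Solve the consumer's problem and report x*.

Set MRS = p_x/p_y: (5/x)/1 = p_x/p_y.
So x*(p_x,p_y) = 5·p_y/p_x, independent of income; and y* = (M − 5·p_y)/p_y.
At the given prices: x* = 5·0.75/7 = 0.5357.

x* = 0.5357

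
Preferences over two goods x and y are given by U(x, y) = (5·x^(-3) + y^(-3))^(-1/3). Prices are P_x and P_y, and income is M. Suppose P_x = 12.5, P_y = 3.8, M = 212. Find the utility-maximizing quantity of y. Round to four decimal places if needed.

y* = 11.9914

From the CES first-order condition, 5·(y/x)^(4) = P_x/P_y.
Solve for the ratio: y/x = [(1/5)·P_x/P_y]^(0.25).
Substitute y = (y/x)·x into the budget: x* = M/(P_x + P_y·(y/x)).
Numerically y/x = 0.900615, so x* = 212/(12.5 + 3.8·0.900615) = 13.3146 and y* = 0.900615·13.3146 = 11.9914.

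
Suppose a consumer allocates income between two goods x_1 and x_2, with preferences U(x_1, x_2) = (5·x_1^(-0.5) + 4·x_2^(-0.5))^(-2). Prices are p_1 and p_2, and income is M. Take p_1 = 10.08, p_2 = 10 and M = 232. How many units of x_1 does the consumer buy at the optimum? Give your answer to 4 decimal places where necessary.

x_1* = 12.3775

Substitute x_2 = (x_2/x_1)·x_1 into the budget: x_1* = M/(p_1 + p_2·(x_2/x_1)).
Numerically x_2/x_1 = 0.866364, so x_1* = 232/(10.08 + 10·0.866364) = 12.3775.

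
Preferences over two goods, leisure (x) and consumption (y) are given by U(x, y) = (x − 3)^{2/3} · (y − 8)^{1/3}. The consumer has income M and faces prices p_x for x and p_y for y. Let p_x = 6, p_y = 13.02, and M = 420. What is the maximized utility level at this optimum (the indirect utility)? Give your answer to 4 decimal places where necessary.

V = 20.2882

Let x' = x−3, y' = y−8. MRS = 2·y'/x' = p_x/p_y.
Substituting into the budget: x* = 3 + 2/3·(M − 3·p_x − 8·p_y)/p_x, and y* = 8 + 1/3·(…)/p_y.
Discretionary income = 420 − 3·6 − 8·13.02 = 297.84; x* = 3 + 2/3·297.84/6 = 36.0933; y* = 8 + 1/3·297.84/13.02 = 15.6252.
Utility at the optimum: U(36.0933, 15.6252) = 20.2882.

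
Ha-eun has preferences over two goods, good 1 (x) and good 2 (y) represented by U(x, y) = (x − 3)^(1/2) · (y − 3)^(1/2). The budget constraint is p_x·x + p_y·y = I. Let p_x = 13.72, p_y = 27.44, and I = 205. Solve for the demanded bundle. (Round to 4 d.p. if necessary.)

x* = 5.9708, y* = 4.4854

MRS = (y−3)/(x−3). Tangency with p_x/p_y gives y−3 = (p_x/p_y)·(x−3).
Substituting into the budget: x* = 3 + 0.5·(I − 3·p_x − 3·p_y)/p_x, and y* = 3 + 0.5·(…)/p_y.
Discretionary income = 205 − 3·13.72 − 3·27.44 = 81.52; x* = 3 + 0.5·81.52/13.72 = 5.9708; y* = 3 + 0.5·81.52/27.44 = 4.4854.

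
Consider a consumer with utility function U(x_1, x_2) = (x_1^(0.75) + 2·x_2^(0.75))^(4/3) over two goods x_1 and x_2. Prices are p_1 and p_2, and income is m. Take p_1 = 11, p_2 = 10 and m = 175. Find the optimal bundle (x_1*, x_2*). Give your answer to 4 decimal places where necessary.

x_1* = 0.7135, x_2* = 16.7151

From the CES first-order condition, (1/2)·(x_2/x_1)^(0.25) = p_1/p_2.
Hence x_2/x_1 = (2·p_1/p_2)^(1/(0.25)), i.e. raised to the 4 power.
With the ratio pinned down, the budget gives x_1* = m/(p_1 + p_2·(x_2/x_1)) and x_2* = (x_2/x_1)·x_1*.
Numerically x_2/x_1 = 23.4256, so x_1* = 175/(11 + 10·23.4256) = 0.7135 and x_2* = 23.4256·0.7135 = 16.7151.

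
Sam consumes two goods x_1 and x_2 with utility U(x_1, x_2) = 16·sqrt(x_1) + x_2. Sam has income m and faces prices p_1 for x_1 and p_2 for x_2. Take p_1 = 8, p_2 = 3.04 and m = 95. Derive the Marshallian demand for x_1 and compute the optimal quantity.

x_1* = 9.2416

MU_x_1 = 8/√x_1, MU_x_2 = 1. Tangency: 8/√x_1 = p_1/p_2.
Thus x_1* = (8·p_2/p_1)² — independent of m — with the rest of income spent on x_2.
Plugging in: x_1* = (8·3.04/8)² = 9.2416.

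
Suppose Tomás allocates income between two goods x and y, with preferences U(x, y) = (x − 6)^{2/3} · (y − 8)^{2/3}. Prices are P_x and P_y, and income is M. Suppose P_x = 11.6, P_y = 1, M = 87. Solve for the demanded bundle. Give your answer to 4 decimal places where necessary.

x* = 6.4052, y* = 12.7

This is Cobb-Douglas in (x−6, y−8): tangency gives 2/3·P_y·(y−8) = 2/3·P_x·(x−6).
Substituting into the budget: x* = 6 + 0.5·(M − 6·P_x − 8·P_y)/P_x, and y* = 8 + 0.5·(…)/P_y.
Discretionary income = 87 − 6·11.6 − 8·1 = 9.4; x* = 6 + 0.5·9.4/11.6 = 6.4052; y* = 8 + 0.5·9.4/1 = 12.7.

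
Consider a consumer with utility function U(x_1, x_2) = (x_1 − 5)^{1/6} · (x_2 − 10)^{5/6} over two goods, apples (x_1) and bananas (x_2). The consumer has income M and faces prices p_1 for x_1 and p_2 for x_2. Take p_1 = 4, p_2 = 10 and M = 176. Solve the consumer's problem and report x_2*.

x_2* = 14.6667

After buying the subsistence bundle (5, 10), a share 1/6 of the remaining income goes to x_1: x_1* = 5 + 1/6·(M − 5p_1 − 10p_2)/p_1.
Discretionary income = 176 − 5·4 − 10·10 = 56; x_2* = 10 + 5/6·56/10 = 14.6667.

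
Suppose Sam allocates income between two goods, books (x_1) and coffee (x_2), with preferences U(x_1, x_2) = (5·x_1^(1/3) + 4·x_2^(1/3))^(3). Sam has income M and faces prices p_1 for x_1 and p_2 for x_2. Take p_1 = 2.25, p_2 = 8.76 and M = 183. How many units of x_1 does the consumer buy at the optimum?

MRS = MU_x_1/MU_x_2 = (5/4)·(x_2/x_1)^(2/3). Set equal to p_1/p_2.
Solve for the ratio: x_2/x_1 = [(4/5)·p_1/p_2]^(1.5).
With the ratio pinned down, the budget gives x_1* = M/(p_1 + p_2·(x_2/x_1)) and x_2* = (x_2/x_1)·x_1*.
Numerically x_2/x_1 = 0.093144, so x_1* = 183/(2.25 + 8.76·0.093144) = 59.6881.

x_1* = 59.6881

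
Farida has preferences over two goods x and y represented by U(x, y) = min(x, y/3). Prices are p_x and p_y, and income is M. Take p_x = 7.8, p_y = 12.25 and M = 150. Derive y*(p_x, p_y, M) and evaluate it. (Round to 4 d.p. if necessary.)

y* = 10.101

With perfect complements, no substitution: consume in ratio x:y = 1:3.
Budget: p_x·x + p_y·3·x = M, so (p_x + 3·p_y)·x = M.
Demand: x*(p_x,p_y,M) = M/(p_x + 3·p_y), y* = 3·M/(p_x + 3·p_y).
Here 7.8 + 3·12.25 = 44.55, giving y* = 10.101.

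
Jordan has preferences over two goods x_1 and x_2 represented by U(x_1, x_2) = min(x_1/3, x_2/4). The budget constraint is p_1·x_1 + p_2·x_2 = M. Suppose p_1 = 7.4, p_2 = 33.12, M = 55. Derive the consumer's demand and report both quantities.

With perfect complements, no substitution: consume in ratio x_1:x_2 = 3:4.
Budget: p_1·x_1 + p_2·(4/3)·x_1 = M, so (3·p_1 + 4·p_2)·x_1 = 3·M.
Demand: x_1*(p_1,p_2,M) = 3·M/(3·p_1 + 4·p_2), x_2* = 4·M/(3·p_1 + 4·p_2).
Here 3·7.4 + 4·33.12 = 154.68, giving x_1* = 1.0667 and x_2* = 1.4223.

x_1* = 1.0667, x_2* = 1.4223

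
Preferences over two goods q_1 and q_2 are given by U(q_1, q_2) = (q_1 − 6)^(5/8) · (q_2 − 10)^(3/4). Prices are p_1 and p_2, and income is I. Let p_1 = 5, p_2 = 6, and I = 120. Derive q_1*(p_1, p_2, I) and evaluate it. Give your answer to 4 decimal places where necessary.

q_1* = 8.7273

MRS = (5/6)·(q_2−10)/(q_1−6). Tangency with p_1/p_2 gives q_2−10 = (6/5)·(p_1/p_2)·(q_1−6).
After buying the subsistence bundle (6, 10), a share 5/11 of the remaining income goes to q_1: q_1* = 6 + 5/11·(I − 6p_1 − 10p_2)/p_1.
Discretionary income = 120 − 6·5 − 10·6 = 30; q_1* = 6 + 5/11·30/5 = 8.7273.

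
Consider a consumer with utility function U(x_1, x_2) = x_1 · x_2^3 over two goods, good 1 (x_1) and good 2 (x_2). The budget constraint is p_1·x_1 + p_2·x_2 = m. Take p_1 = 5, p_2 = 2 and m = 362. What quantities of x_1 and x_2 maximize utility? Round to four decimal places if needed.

x_1* = 18.1, x_2* = 135.75

Tangency: MRS = (1/3)·x_2/x_1 = p_1/p_2.
Rearranging, p_2·x_2 = 3·p_1·x_1. Substituting into the budget gives p_1·x_1·(1 + 3) = m.
Demand: x_1*(p_1,p_2,m) = 0.25·m/p_1 and x_2* = 0.75·m/p_2.
At p_1=5, p_2=2, m=362: x_1* = 0.25·362/5 = 18.1, x_2* = 135.75.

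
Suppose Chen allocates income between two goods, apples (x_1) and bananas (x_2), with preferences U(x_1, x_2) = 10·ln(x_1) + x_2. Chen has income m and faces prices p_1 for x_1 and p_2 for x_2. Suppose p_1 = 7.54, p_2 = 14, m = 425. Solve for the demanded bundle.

Set MRS = p_1/p_2: (10/x_1)/1 = p_1/p_2.
So x_1*(p_1,p_2) = 10·p_2/p_1, independent of income; and x_2* = (m − 10·p_2)/p_2.
At the given prices: x_1* = 10·14/7.54 = 18.5676, and x_2* = 20.3571.

x_1* = 18.5676, x_2* = 20.3571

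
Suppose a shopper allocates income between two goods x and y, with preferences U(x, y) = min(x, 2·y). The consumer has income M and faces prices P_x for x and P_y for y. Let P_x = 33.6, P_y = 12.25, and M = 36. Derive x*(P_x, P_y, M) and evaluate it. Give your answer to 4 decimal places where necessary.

x* = 0.9062

Here 2·33.6 + 12.25 = 79.45, giving x* = 0.9062.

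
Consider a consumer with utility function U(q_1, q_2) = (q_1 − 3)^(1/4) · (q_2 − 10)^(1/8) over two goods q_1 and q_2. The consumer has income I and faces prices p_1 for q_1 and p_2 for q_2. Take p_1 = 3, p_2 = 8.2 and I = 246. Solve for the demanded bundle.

This is Cobb-Douglas in (q_1−3, q_2−10): tangency gives 0.25·p_2·(q_2−10) = 0.125·p_1·(q_1−3).
Substituting into the budget: q_1* = 3 + 2/3·(I − 3·p_1 − 10·p_2)/p_1, and q_2* = 10 + 1/3·(…)/p_2.
Discretionary income = 246 − 3·3 − 10·8.2 = 155; q_1* = 3 + 2/3·155/3 = 37.4444; q_2* = 10 + 1/3·155/8.2 = 16.3008.

q_1* = 37.4444, q_2* = 16.3008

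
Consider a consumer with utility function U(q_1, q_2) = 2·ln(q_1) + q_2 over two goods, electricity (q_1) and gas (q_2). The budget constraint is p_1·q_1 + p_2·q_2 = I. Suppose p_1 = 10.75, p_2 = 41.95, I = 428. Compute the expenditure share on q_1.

share on q_1 = 0.196

MU_q_1 = 2/q_1, MU_q_2 = 1. Tangency: 2/q_1 = p_1/p_2.
So q_1*(p_1,p_2) = 2·p_2/p_1, independent of income; and q_2* = (I − 2·p_2)/p_2.
At the given prices: q_1* = 2·41.95/10.75 = 7.8047, and q_2* = 8.2026.
Expenditure on q_1: 10.75·7.8047 = 83.9; share = 0.196.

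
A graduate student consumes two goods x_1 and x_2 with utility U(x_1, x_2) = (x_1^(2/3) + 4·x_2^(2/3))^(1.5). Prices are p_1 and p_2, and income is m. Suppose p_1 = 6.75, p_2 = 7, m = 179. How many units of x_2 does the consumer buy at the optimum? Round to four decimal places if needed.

From the CES first-order condition, (1/4)·(x_2/x_1)^(1/3) = p_1/p_2.
Hence x_2/x_1 = (4·p_1/p_2)^(1/(1/3)), i.e. raised to the 3 power.
Substitute x_2 = (x_2/x_1)·x_1 into the budget: x_1* = m/(p_1 + p_2·(x_2/x_1)).
Numerically x_2/x_1 = 57.38484, so x_1* = 179/(6.75 + 7·57.38484) = 0.4382 and x_2* = 57.38484·0.4382 = 25.1488.

x_2* = 25.1488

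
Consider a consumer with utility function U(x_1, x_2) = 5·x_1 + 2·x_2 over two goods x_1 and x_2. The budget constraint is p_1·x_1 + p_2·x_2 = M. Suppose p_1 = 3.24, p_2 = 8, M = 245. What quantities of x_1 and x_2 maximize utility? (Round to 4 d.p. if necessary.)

x_1* = 75.6173, x_2* = 0

x_1 gives more utility per dollar, so spend all income on x_1: x_1* = M/p_1, x_2* = 0.
Numerically: x_1* = 75.6173, x_2* = 0.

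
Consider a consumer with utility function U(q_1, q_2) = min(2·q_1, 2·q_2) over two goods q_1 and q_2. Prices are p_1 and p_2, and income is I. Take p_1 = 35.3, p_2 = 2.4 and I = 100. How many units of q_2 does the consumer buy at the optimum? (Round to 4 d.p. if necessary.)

q_2* = 2.6525

Leontief preferences: the optimum is at the kink where q_1/2 = q_2/2, i.e. q_2 = q_1.
Budget: p_1·q_1 + p_2·q_1 = I, so (2·p_1 + 2·p_2)·q_1 = 2·I.
Demand: q_1*(p_1,p_2,I) = 2·I/(2·p_1 + 2·p_2), q_2* = 2·I/(2·p_1 + 2·p_2).
Here 2·35.3 + 2·2.4 = 75.4, giving q_2* = 2.6525.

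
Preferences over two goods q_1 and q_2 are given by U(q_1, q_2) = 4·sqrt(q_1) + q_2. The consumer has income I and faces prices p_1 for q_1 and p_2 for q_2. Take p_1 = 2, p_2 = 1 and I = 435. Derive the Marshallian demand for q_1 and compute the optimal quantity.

Utility is quasi-linear in q_2; the FOC for q_1 is 2/√q_1 = p_1/p_2.
Solve: √q_1 = 2·p_2/p_1, so q_1*(p_1,p_2) = (2·p_2/p_1)², and q_2* = (I − p_1·q_1*)/p_2.
Plugging in: q_1* = (2·1/2)² = 1.

q_1* = 1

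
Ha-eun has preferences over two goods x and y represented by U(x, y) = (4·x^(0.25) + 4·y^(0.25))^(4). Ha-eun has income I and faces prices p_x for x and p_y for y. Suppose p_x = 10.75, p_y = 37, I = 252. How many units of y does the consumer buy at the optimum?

MRS = MU_x/MU_y = (y/x)^(0.75). Set equal to p_x/p_y.
Solve for the ratio: y/x = [p_x/p_y]^(4/3).
Substitute y = (y/x)·x into the budget: x* = I/(p_x + p_y·(y/x)).
Numerically y/x = 0.192431, so x* = 252/(10.75 + 37·0.192431) = 14.1019 and y* = 0.192431·14.1019 = 2.7136.

y* = 2.7136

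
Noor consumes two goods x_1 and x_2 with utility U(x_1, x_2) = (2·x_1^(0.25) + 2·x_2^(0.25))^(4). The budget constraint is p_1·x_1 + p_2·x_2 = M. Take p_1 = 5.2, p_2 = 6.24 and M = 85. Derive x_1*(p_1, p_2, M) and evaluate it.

MU_x_1 ∝ 2·x_1^(-0.75), MU_x_2 ∝ 2·x_2^(-0.75), so MRS = (x_2/x_1)^(0.75) = p_1/p_2.
Hence x_2/x_1 = (p_1/p_2)^(1/(0.75)), i.e. raised to the 4/3 power.
Substitute x_2 = (x_2/x_1)·x_1 into the budget: x_1* = M/(p_1 + p_2·(x_2/x_1)).
Numerically x_2/x_1 = 0.784197, so x_1* = 85/(5.2 + 6.24·0.784197) = 8.4214.

x_1* = 8.4214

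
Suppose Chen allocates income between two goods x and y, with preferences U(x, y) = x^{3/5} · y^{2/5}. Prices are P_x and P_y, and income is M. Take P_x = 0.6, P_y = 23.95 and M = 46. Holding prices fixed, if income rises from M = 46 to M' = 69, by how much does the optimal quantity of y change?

Tangency: MRS = (3/2)·y/x = P_x/P_y.
Rearranging, P_y·y = (2/3)·P_x·x. Substituting into the budget gives P_x·x·(1 + (2/3)) = M.
Demand: x*(P_x,P_y,M) = 0.6·M/P_x and y* = 0.4·M/P_y.
At P_x=0.6, P_y=23.95, M=46: y* = 0.4·46/23.95 = 0.7683.
At M' = 69: y* = 1.1524. Change: 1.1524 − 0.7683 = 0.3841.

Δy* = 0.3841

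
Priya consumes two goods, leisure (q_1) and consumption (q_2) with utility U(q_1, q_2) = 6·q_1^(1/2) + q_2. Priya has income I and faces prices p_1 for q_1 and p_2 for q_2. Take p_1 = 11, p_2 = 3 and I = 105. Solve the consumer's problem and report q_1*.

q_1* = 0.6694

Thus q_1* = (3·p_2/p_1)² — independent of I — with the rest of income spent on q_2.
Plugging in: q_1* = (3·3/11)² = 0.6694.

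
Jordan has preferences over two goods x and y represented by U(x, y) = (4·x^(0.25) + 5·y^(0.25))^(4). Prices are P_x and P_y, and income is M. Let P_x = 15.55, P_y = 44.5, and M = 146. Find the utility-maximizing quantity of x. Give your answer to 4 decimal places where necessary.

x* = 4.8188

From the CES first-order condition, (4/5)·(y/x)^(0.75) = P_x/P_y.
Hence y/x = ((5/4)·P_x/P_y)^(1/(0.75)), i.e. raised to the 4/3 power.
Substitute y = (y/x)·x into the budget: x* = M/(P_x + P_y·(y/x)).
Numerically y/x = 0.331416, so x* = 146/(15.55 + 44.5·0.331416) = 4.8188.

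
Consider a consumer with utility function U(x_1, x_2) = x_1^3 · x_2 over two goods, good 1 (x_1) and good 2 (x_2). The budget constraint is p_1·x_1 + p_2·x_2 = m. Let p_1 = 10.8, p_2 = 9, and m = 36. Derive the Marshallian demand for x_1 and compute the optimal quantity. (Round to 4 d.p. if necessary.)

x_1* = 2.5

At p_1=10.8, p_2=9, m=36: x_1* = 0.75·36/10.8 = 2.5.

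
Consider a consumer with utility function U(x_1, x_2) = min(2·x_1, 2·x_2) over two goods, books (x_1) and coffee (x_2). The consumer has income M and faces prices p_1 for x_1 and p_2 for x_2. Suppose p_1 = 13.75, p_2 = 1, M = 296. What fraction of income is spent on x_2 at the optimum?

With perfect complements, no substitution: consume in ratio x_1:x_2 = 2:2.
Budget: p_1·x_1 + p_2·x_1 = M, so (2·p_1 + 2·p_2)·x_1 = 2·M.
Demand: x_1*(p_1,p_2,M) = 2·M/(2·p_1 + 2·p_2), x_2* = 2·M/(2·p_1 + 2·p_2).
Here 2·13.75 + 2·1 = 29.5, giving x_1* = 20.0678 and x_2* = 20.0678.
Expenditure on x_2: 1·20.0678 = 20.0678; share = 0.0678.

share on x_2 = 0.0678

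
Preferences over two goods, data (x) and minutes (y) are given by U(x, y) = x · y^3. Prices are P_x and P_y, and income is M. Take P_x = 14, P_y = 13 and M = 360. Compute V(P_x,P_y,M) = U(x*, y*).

The MRS is (1/3)·y/x. Set MRS = P_x/P_y.
Rearranging, P_y·y = 3·P_x·x. Substituting into the budget gives P_x·x·(1 + 3) = M.
Demand: x*(P_x,P_y,M) = 0.25·M/P_x and y* = 0.75·M/P_y.
At P_x=14, P_y=13, M=360: x* = 0.25·360/14 = 6.4286, y* = 20.7692.
Utility at the optimum: U(6.4286, 20.7692) = 57593.7967.

V = 57593.7967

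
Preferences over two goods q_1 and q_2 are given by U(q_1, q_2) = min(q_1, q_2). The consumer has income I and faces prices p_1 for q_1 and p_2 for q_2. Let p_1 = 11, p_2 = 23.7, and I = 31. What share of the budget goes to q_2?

share on q_2 = 0.683

With perfect complements, no substitution: consume in ratio q_1:q_2 = 1:1.
Budget: p_1·q_1 + p_2·q_1 = I, so (p_1 + p_2)·q_1 = I.
Demand: q_1*(p_1,p_2,I) = I/(p_1 + p_2), q_2* = I/(p_1 + p_2).
Here 11 + 23.7 = 34.7, giving q_1* = 0.8934 and q_2* = 0.8934.
Expenditure on q_2: 23.7·0.8934 = 21.1729; share = 0.683.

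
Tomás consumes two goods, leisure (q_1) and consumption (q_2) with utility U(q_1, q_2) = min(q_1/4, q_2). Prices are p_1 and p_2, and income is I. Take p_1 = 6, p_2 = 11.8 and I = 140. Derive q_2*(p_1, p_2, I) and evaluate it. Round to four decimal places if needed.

q_2* = 3.9106

Demand: q_1*(p_1,p_2,I) = 4·I/(4·p_1 + p_2), q_2* = I/(4·p_1 + p_2).
Here 4·6 + 11.8 = 35.8, giving q_2* = 3.9106.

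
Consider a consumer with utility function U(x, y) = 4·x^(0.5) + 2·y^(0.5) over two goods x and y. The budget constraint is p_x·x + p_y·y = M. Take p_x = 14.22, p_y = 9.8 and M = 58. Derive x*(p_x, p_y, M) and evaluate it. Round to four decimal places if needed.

MU_x ∝ 4·x^(-0.5), MU_y ∝ 2·y^(-0.5), so MRS = 2·(y/x)^(0.5) = p_x/p_y.
Hence y/x = ((1/2)·p_x/p_y)^(1/(0.5)), i.e. raised to the 2 power.
With the ratio pinned down, the budget gives x* = M/(p_x + p_y·(y/x)) and y* = (y/x)·x*.
Numerically y/x = 0.526365, so x* = 58/(14.22 + 9.8·0.526365) = 2.993.

x* = 2.993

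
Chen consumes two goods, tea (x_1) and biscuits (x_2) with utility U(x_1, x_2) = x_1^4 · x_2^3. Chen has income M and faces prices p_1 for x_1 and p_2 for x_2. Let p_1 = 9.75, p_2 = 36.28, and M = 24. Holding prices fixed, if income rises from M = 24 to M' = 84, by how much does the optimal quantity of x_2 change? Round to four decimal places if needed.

Δx_2* = 0.7088

The MRS is (4/3)·x_2/x_1. Set MRS = p_1/p_2.
So 4·p_2·x_2 = 3·p_1·x_1; combined with the budget, a share 4/7 of income goes to x_1.
Demand: x_1*(p_1,p_2,M) = 4/7·M/p_1 and x_2* = 3/7·M/p_2.
At p_1=9.75, p_2=36.28, M=24: x_2* = 3/7·24/36.28 = 0.2835.
At M' = 84: x_2* = 0.9923. Change: 0.9923 − 0.2835 = 0.7088.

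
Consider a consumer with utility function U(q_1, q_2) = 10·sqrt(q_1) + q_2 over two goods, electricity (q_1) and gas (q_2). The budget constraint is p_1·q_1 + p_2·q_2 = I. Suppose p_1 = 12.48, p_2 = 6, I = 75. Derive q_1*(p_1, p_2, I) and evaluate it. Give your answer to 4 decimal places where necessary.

q_1* = 5.7785

MU_q_1 = 5/√q_1, MU_q_2 = 1. Tangency: 5/√q_1 = p_1/p_2.
Thus q_1* = (5·p_2/p_1)² — independent of I — with the rest of income spent on q_2.
Plugging in: q_1* = (5·6/12.48)² = 5.7785.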